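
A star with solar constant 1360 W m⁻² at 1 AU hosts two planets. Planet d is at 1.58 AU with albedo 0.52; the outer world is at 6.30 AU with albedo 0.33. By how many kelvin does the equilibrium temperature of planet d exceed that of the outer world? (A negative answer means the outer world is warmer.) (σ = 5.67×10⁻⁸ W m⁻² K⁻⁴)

ΔT ≈ 84.0 K

T_eq = [S₀(1−A)/(4σd²)]^(1/4), so T ∝ (1−A)^(1/4) / √d.
T₁ = [1360×0.48/(4×5.67×10⁻⁸×1.58²)]^(1/4) = 184.27 K.
T₂ = [1360×0.67/(4×5.67×10⁻⁸×6.30²)]^(1/4) = 100.30 K.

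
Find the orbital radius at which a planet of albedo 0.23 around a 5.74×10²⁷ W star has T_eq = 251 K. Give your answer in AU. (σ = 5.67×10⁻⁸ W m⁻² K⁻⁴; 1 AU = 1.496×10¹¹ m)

From T_eq⁴ = L(1−A)/(16πσd²): d = √[L(1−A)/(16πσT_eq⁴)].
d = √[5.74×10²⁷ × 0.77 / (16π × 5.67×10⁻⁸ × (251)⁴)] = 6.25×10¹¹ m = 4.18 AU.

d ≈ 4.18 AU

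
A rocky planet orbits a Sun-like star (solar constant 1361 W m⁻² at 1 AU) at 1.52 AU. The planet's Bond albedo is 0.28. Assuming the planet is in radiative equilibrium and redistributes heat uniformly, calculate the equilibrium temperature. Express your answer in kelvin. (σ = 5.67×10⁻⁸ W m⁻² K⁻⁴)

Flux at 1.52 AU: S = 1361/1.52² = 589 W m⁻².
Energy balance: absorbed = emitted ⇒ πR²·S(1−A) = 4πR²·σT_eq⁴, so T_eq⁴ = S(1−A)/(4σ).
T_eq = [589 × 0.72 / (4 × 5.67×10⁻⁸)]^(1/4) = (1.87×10⁹)^(1/4) = 208 K.

T_eq ≈ 208 K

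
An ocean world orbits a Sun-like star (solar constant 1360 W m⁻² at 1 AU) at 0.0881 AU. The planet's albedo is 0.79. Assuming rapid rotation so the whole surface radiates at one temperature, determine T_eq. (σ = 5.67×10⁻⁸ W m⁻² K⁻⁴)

Flux at 0.0881 AU: S = 1360/0.0881² = 1.75×10⁵ W m⁻².
Energy balance: absorbed = emitted ⇒ πR²·S(1−A) = 4πR²·σT_eq⁴, so T_eq⁴ = S(1−A)/(4σ).
T_eq = [1.75×10⁵ × 0.21 / (4 × 5.67×10⁻⁸)]^(1/4) = (1.62×10¹¹)^(1/4) = 635 K.

T_eq ≈ 635 K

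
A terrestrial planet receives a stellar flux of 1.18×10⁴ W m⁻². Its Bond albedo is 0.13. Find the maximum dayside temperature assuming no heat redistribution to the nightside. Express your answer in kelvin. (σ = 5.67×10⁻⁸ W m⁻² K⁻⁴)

With no redistribution each surface element balances locally: S(1−A) = σT⁴.
T = [1.18×10⁴ × 0.87 / 5.67×10⁻⁸]^(1/4) = (1.81×10¹¹)^(1/4) = 652 K.

T_ss ≈ 652 K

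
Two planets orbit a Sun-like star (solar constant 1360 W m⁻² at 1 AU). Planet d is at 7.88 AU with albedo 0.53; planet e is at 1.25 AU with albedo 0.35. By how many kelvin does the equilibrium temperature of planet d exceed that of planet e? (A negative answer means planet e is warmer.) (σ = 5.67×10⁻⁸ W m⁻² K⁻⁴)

T_eq = [S₀(1−A)/(4σd²)]^(1/4), so T ∝ (1−A)^(1/4) / √d.
T₁ = [1360×0.47/(4×5.67×10⁻⁸×7.88²)]^(1/4) = 82.08 K.
T₂ = [1360×0.65/(4×5.67×10⁻⁸×1.25²)]^(1/4) = 223.48 K.

ΔT ≈ -141.4 K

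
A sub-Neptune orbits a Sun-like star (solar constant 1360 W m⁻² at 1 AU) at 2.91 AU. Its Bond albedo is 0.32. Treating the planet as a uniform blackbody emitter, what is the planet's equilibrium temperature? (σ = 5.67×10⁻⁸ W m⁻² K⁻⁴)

Flux at 2.91 AU: S = 1360/2.91² = 161 W m⁻².
Energy balance: absorbed = emitted ⇒ πR²·S(1−A) = 4πR²·σT_eq⁴, so T_eq⁴ = S(1−A)/(4σ).
T_eq = [161 × 0.68 / (4 × 5.67×10⁻⁸)]^(1/4) = (4.82×10⁸)^(1/4) = 148 K.

T_eq ≈ 148 K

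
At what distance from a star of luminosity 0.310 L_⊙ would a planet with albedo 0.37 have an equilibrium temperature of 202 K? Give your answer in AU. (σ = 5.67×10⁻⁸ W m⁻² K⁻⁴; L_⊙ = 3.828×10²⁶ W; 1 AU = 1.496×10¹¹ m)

d ≈ 0.839 AU

L = 0.310 × 3.828×10²⁶ = 1.19×10²⁶ W.
From T_eq⁴ = L(1−A)/(16πσd²): d = √[L(1−A)/(16πσT_eq⁴)].
d = √[1.19×10²⁶ × 0.63 / (16π × 5.67×10⁻⁸ × (202)⁴)] = 1.26×10¹¹ m = 0.839 AU.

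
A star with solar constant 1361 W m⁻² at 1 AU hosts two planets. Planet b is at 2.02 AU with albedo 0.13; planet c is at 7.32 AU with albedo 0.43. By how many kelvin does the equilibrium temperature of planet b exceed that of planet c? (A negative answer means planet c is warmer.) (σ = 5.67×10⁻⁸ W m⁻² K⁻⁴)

ΔT ≈ 99.7 K

T_eq = [S₀(1−A)/(4σd²)]^(1/4), so T ∝ (1−A)^(1/4) / √d.
T₁ = [1361×0.87/(4×5.67×10⁻⁸×2.02²)]^(1/4) = 189.13 K.
T₂ = [1361×0.57/(4×5.67×10⁻⁸×7.32²)]^(1/4) = 89.39 K.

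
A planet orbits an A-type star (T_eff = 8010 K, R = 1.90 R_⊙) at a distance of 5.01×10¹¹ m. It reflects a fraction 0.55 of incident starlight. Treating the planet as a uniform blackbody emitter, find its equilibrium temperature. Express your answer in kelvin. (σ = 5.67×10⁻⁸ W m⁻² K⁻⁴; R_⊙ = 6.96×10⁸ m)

T_eq ≈ 238 K

R_⋆ = 1.90 × 6.96×10⁸ = 1.32×10⁹ m.
L = 4πR_⋆²σT_⋆⁴ = 4π(1.32×10⁹)² × 5.67×10⁻⁸ × (8010)⁴ = 5.13×10²⁷ W.
S = L/(4πd²) = 1630 W m⁻².
Energy balance: absorbed = emitted ⇒ πR²·S(1−A) = 4πR²·σT_eq⁴, so T_eq⁴ = S(1−A)/(4σ).
T_eq = [1630 × 0.45 / (4 × 5.67×10⁻⁸)]^(1/4) = (3.23×10⁹)^(1/4) = 238 K.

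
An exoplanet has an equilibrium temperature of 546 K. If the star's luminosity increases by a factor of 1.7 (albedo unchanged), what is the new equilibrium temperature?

T_eq ∝ L^(1/4) · d^(−1/2).
T′ = 546 × 1.7^(1/4) = 623 K.

T_eq ≈ 623 K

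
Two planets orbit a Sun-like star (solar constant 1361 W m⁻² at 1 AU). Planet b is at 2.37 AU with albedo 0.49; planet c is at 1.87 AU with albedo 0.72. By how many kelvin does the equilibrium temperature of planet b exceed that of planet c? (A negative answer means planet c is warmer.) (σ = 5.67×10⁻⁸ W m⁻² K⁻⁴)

ΔT ≈ 4.7 K

T_eq = [S₀(1−A)/(4σd²)]^(1/4), so T ∝ (1−A)^(1/4) / √d.
T₁ = [1361×0.51/(4×5.67×10⁻⁸×2.37²)]^(1/4) = 152.78 K.
T₂ = [1361×0.28/(4×5.67×10⁻⁸×1.87²)]^(1/4) = 148.05 K.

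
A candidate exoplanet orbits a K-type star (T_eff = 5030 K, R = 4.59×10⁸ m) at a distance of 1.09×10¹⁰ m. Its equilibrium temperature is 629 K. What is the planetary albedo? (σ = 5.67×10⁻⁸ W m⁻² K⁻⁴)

A ≈ 0.45

L = 4πR_⋆²σT_⋆⁴ = 4π(4.59×10⁸)² × 5.67×10⁻⁸ × (5030)⁴ = 9.61×10²⁵ W.
S = L/(4πd²) = 6.44×10⁴ W m⁻².
From T_eq⁴ = S(1−A)/(4σ): 1−A = 4σT_eq⁴/S.
1−A = 4 × 5.67×10⁻⁸ × (629)⁴ / 6.44×10⁴ = 0.552.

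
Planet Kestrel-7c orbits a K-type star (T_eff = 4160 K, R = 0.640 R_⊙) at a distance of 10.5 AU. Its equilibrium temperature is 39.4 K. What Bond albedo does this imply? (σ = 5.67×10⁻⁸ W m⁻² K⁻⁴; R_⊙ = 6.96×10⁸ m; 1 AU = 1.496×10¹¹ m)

A ≈ 0.60

R_⋆ = 0.640 × 6.96×10⁸ = 4.45×10⁸ m.
d = 10.5 AU = 1.57×10¹² m.
L = 4πR_⋆²σT_⋆⁴ = 4π(4.45×10⁸)² × 5.67×10⁻⁸ × (4160)⁴ = 4.23×10²⁵ W.
S = L/(4πd²) = 1.37 W m⁻².
From T_eq⁴ = S(1−A)/(4σ): 1−A = 4σT_eq⁴/S.
1−A = 4 × 5.67×10⁻⁸ × (39.4)⁴ / 1.37 = 0.400.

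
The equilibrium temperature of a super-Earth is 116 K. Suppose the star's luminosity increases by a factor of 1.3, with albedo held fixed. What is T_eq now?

T_eq ≈ 124 K

T_eq ∝ L^(1/4) · d^(−1/2).
T′ = 116 × 1.3^(1/4) = 124 K.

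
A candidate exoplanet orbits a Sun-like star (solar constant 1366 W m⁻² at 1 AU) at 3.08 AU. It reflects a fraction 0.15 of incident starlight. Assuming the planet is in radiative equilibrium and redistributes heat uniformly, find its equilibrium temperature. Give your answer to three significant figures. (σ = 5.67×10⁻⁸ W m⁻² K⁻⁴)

Flux at 3.08 AU: S = 1366/3.08² = 144 W m⁻².
Energy balance: absorbed = emitted ⇒ πR²·S(1−A) = 4πR²·σT_eq⁴, so T_eq⁴ = S(1−A)/(4σ).
T_eq = [144 × 0.85 / (4 × 5.67×10⁻⁸)]^(1/4) = (5.40×10⁸)^(1/4) = 152 K.

T_eq ≈ 152 K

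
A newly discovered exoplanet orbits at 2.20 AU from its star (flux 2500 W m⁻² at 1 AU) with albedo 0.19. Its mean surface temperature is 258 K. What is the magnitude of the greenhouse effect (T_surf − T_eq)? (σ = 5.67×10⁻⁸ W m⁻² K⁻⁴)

ΔT ≈ 50.8 K

S = 2500/2.20² = 516.5 W m⁻².
T_eq = [S(1−A)/(4σ)]^(1/4) = [516.5×0.81/(4×5.67×10⁻⁸)]^(1/4) = 207.2 K.
ΔT = T_surf − T_eq = 258 − 207.2.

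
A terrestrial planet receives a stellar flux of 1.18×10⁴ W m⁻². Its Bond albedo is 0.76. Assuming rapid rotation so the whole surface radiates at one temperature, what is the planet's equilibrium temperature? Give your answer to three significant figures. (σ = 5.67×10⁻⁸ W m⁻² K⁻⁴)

T_eq ≈ 334 K

Energy balance: absorbed = emitted ⇒ πR²·S(1−A) = 4πR²·σT_eq⁴, so T_eq⁴ = S(1−A)/(4σ).
T_eq = [1.18×10⁴ × 0.24 / (4 × 5.67×10⁻⁸)]^(1/4) = (1.25×10¹⁰)^(1/4) = 334 K.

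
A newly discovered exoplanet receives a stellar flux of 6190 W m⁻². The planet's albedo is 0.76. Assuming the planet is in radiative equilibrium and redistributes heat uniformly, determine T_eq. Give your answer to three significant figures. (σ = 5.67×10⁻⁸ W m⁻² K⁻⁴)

T_eq ≈ 284 K

Energy balance: absorbed = emitted ⇒ πR²·S(1−A) = 4πR²·σT_eq⁴, so T_eq⁴ = S(1−A)/(4σ).
T_eq = [6190 × 0.24 / (4 × 5.67×10⁻⁸)]^(1/4) = (6.55×10⁹)^(1/4) = 284 K.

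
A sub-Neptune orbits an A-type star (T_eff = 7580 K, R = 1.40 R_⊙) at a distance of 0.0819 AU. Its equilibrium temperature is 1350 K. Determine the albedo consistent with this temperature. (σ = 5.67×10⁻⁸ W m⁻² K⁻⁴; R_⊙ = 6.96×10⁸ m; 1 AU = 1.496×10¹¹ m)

R_⋆ = 1.40 × 6.96×10⁸ = 9.74×10⁸ m.
d = 0.0819 AU = 1.23×10¹⁰ m.
L = 4πR_⋆²σT_⋆⁴ = 4π(9.74×10⁸)² × 5.67×10⁻⁸ × (7580)⁴ = 2.23×10²⁷ W.
S = L/(4πd²) = 1.18×10⁶ W m⁻².
From T_eq⁴ = S(1−A)/(4σ): 1−A = 4σT_eq⁴/S.
1−A = 4 × 5.67×10⁻⁸ × (1350)⁴ / 1.18×10⁶ = 0.636.

A ≈ 0.36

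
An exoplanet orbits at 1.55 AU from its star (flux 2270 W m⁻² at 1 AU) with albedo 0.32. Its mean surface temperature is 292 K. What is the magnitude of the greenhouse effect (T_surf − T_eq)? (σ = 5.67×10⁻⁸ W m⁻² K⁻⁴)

ΔT ≈ 61.3 K

S = 2270/1.55² = 944.8 W m⁻².
T_eq = [S(1−A)/(4σ)]^(1/4) = [944.8×0.68/(4×5.67×10⁻⁸)]^(1/4) = 230.7 K.
ΔT = T_surf − T_eq = 292 − 230.7.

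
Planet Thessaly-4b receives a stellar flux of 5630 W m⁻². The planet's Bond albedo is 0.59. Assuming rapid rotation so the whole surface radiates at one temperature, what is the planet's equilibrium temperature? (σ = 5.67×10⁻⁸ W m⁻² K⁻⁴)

Energy balance: absorbed = emitted ⇒ πR²·S(1−A) = 4πR²·σT_eq⁴, so T_eq⁴ = S(1−A)/(4σ).
T_eq = [5630 × 0.41 / (4 × 5.67×10⁻⁸)]^(1/4) = (1.02×10¹⁰)^(1/4) = 318 K.

T_eq ≈ 318 K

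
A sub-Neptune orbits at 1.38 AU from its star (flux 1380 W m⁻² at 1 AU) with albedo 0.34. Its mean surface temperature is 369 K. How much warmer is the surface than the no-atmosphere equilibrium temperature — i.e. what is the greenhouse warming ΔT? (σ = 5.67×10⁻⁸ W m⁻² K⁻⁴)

S = 1380/1.38² = 724.6 W m⁻².
T_eq = [S(1−A)/(4σ)]^(1/4) = [724.6×0.66/(4×5.67×10⁻⁸)]^(1/4) = 214.3 K.
ΔT = T_surf − T_eq = 369 − 214.3.

ΔT ≈ 154.7 K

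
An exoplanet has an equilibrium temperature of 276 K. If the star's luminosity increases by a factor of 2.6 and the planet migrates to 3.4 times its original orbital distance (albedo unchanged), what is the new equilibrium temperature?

T_eq ≈ 190 K

T_eq ∝ L^(1/4) · d^(−1/2).
T′ = 276 × 2.6^(1/4) / 3.4^(1/2) = 190 K.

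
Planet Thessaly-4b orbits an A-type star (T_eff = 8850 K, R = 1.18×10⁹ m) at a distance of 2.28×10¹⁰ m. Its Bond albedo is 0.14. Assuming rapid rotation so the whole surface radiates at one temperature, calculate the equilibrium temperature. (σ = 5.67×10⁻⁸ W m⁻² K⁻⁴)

T_eq ≈ 1370 K

L = 4πR_⋆²σT_⋆⁴ = 4π(1.18×10⁹)² × 5.67×10⁻⁸ × (8850)⁴ = 6.09×10²⁷ W.
S = L/(4πd²) = 9.32×10⁵ W m⁻².
Energy balance: absorbed = emitted ⇒ πR²·S(1−A) = 4πR²·σT_eq⁴, so T_eq⁴ = S(1−A)/(4σ).
T_eq = [9.32×10⁵ × 0.86 / (4 × 5.67×10⁻⁸)]^(1/4) = (3.53×10¹²)^(1/4) = 1370 K.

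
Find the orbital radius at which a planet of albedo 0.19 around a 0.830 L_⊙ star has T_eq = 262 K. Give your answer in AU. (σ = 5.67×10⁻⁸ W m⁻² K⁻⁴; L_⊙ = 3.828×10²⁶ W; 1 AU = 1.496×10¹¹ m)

L = 0.830 × 3.828×10²⁶ = 3.18×10²⁶ W.
From T_eq⁴ = L(1−A)/(16πσd²): d = √[L(1−A)/(16πσT_eq⁴)].
d = √[3.18×10²⁶ × 0.81 / (16π × 5.67×10⁻⁸ × (262)⁴)] = 1.38×10¹¹ m = 0.925 AU.

d ≈ 0.925 AU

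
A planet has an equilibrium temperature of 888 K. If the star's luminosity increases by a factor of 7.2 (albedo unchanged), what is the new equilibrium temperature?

T_eq ≈ 1450 K

T_eq ∝ L^(1/4) · d^(−1/2).
T′ = 888 × 7.2^(1/4) = 1450 K.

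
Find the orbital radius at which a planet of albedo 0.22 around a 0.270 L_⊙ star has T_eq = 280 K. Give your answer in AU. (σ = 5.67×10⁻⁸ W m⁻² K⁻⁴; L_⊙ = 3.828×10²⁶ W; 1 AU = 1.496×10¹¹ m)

L = 0.270 × 3.828×10²⁶ = 1.03×10²⁶ W.
From T_eq⁴ = L(1−A)/(16πσd²): d = √[L(1−A)/(16πσT_eq⁴)].
d = √[1.03×10²⁶ × 0.78 / (16π × 5.67×10⁻⁸ × (280)⁴)] = 6.78×10¹⁰ m = 0.453 AU.

d ≈ 0.453 AU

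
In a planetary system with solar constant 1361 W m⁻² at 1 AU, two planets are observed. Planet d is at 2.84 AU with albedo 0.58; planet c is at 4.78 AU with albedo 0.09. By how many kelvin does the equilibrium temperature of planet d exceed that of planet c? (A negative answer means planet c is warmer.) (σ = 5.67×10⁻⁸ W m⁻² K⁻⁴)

ΔT ≈ 8.6 K

T_eq = [S₀(1−A)/(4σd²)]^(1/4), so T ∝ (1−A)^(1/4) / √d.
T₁ = [1361×0.42/(4×5.67×10⁻⁸×2.84²)]^(1/4) = 132.96 K.
T₂ = [1361×0.91/(4×5.67×10⁻⁸×4.78²)]^(1/4) = 124.34 K.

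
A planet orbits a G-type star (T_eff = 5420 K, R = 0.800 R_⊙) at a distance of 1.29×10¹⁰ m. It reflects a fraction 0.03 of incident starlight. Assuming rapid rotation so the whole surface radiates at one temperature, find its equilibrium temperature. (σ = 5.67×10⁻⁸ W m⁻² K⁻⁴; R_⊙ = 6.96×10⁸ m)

R_⋆ = 0.800 × 6.96×10⁸ = 5.57×10⁸ m.
L = 4πR_⋆²σT_⋆⁴ = 4π(5.57×10⁸)² × 5.67×10⁻⁸ × (5420)⁴ = 1.91×10²⁶ W.
S = L/(4πd²) = 9.12×10⁴ W m⁻².
Energy balance: absorbed = emitted ⇒ πR²·S(1−A) = 4πR²·σT_eq⁴, so T_eq⁴ = S(1−A)/(4σ).
T_eq = [9.12×10⁴ × 0.97 / (4 × 5.67×10⁻⁸)]^(1/4) = (3.90×10¹¹)^(1/4) = 790 K.

T_eq ≈ 790 K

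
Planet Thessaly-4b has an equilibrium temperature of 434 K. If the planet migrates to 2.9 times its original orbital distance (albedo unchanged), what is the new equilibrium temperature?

T_eq ∝ L^(1/4) · d^(−1/2).
T′ = 434 / 2.9^(1/2) = 255 K.

T_eq ≈ 255 K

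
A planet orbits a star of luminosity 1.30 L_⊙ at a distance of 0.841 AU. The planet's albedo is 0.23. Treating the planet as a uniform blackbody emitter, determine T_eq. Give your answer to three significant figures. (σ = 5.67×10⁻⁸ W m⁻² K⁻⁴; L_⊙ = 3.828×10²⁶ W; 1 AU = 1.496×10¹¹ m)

d = 0.841 AU = 1.26×10¹¹ m.
L = 1.30 × 3.828×10²⁶ = 4.98×10²⁶ W.
Flux: S = L/(4πd²) = 4.98×10²⁶/(4π×(1.26×10¹¹)²) = 2500 W m⁻².
Energy balance: absorbed = emitted ⇒ πR²·S(1−A) = 4πR²·σT_eq⁴, so T_eq⁴ = S(1−A)/(4σ).
T_eq = [2500 × 0.77 / (4 × 5.67×10⁻⁸)]^(1/4) = (8.49×10⁹)^(1/4) = 304 K.

T_eq ≈ 304 K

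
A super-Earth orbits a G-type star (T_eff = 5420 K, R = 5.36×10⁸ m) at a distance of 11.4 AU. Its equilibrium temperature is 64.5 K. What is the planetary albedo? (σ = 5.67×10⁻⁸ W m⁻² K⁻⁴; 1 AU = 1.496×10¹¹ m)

d = 11.4 AU = 1.71×10¹² m.
L = 4πR_⋆²σT_⋆⁴ = 4π(5.36×10⁸)² × 5.67×10⁻⁸ × (5420)⁴ = 1.77×10²⁶ W.
S = L/(4πd²) = 4.83 W m⁻².
From T_eq⁴ = S(1−A)/(4σ): 1−A = 4σT_eq⁴/S.
1−A = 4 × 5.67×10⁻⁸ × (64.5)⁴ / 4.83 = 0.812.

A ≈ 0.19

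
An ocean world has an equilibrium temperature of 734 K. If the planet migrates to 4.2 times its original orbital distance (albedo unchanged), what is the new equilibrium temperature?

T_eq ≈ 358 K

T_eq ∝ L^(1/4) · d^(−1/2).
T′ = 734 / 4.2^(1/2) = 358 K.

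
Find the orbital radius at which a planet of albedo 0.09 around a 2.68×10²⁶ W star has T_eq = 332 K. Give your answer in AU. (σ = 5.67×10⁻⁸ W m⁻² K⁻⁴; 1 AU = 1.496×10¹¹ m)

d ≈ 0.561 AU

From T_eq⁴ = L(1−A)/(16πσd²): d = √[L(1−A)/(16πσT_eq⁴)].
d = √[2.68×10²⁶ × 0.91 / (16π × 5.67×10⁻⁸ × (332)⁴)] = 8.39×10¹⁰ m = 0.561 AU.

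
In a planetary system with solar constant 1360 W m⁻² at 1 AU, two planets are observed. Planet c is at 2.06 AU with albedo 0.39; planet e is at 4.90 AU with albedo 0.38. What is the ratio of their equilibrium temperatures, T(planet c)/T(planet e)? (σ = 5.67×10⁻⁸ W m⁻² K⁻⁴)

T₁/T₂ ≈ 1.536

T_eq = [S₀(1−A)/(4σd²)]^(1/4), so T ∝ (1−A)^(1/4) / √d.
T₁ = [1360×0.61/(4×5.67×10⁻⁸×2.06²)]^(1/4) = 171.35 K.
T₂ = [1360×0.62/(4×5.67×10⁻⁸×4.90²)]^(1/4) = 111.55 K.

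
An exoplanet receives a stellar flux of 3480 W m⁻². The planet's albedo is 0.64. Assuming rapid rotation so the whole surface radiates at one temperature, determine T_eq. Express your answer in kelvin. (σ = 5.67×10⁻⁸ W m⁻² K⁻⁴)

Energy balance: absorbed = emitted ⇒ πR²·S(1−A) = 4πR²·σT_eq⁴, so T_eq⁴ = S(1−A)/(4σ).
T_eq = [3480 × 0.36 / (4 × 5.67×10⁻⁸)]^(1/4) = (5.52×10⁹)^(1/4) = 273 K.

T_eq ≈ 273 K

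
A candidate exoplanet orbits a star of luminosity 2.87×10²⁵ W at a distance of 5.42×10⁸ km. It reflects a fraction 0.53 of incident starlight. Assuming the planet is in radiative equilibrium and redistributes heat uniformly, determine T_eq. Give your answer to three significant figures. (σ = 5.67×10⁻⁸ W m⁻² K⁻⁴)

T_eq ≈ 63.4 K

d = 5.42×10⁸ km = 5.42×10¹¹ m.
Flux: S = L/(4πd²) = 2.87×10²⁵/(4π×(5.42×10¹¹)²) = 7.77 W m⁻².
Energy balance: absorbed = emitted ⇒ πR²·S(1−A) = 4πR²·σT_eq⁴, so T_eq⁴ = S(1−A)/(4σ).
T_eq = [7.77 × 0.47 / (4 × 5.67×10⁻⁸)]^(1/4) = (1.61×10⁷)^(1/4) = 63.4 K.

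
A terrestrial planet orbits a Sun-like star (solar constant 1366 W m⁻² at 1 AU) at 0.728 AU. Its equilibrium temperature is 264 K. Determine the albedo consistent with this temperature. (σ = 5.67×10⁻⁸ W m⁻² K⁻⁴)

Flux at 0.728 AU: S = 1366/0.728² = 2580 W m⁻².
From T_eq⁴ = S(1−A)/(4σ): 1−A = 4σT_eq⁴/S.
1−A = 4 × 5.67×10⁻⁸ × (264)⁴ / 2580 = 0.427.

A ≈ 0.57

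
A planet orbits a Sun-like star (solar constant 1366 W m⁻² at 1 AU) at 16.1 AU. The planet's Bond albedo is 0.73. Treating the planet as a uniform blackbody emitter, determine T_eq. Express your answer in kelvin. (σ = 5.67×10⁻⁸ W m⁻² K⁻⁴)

Flux at 16.1 AU: S = 1366/16.1² = 5.27 W m⁻².
Energy balance: absorbed = emitted ⇒ πR²·S(1−A) = 4πR²·σT_eq⁴, so T_eq⁴ = S(1−A)/(4σ).
T_eq = [5.27 × 0.27 / (4 × 5.67×10⁻⁸)]^(1/4) = (6.27×10⁶)^(1/4) = 50.0 K.

T_eq ≈ 50.0 K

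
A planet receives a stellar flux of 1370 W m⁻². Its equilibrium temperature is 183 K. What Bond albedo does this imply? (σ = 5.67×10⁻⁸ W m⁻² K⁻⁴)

From T_eq⁴ = S(1−A)/(4σ): 1−A = 4σT_eq⁴/S.
1−A = 4 × 5.67×10⁻⁸ × (183)⁴ / 1370 = 0.186.

A ≈ 0.81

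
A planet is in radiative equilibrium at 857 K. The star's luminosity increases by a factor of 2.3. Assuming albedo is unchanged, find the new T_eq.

T_eq ≈ 1060 K

T_eq ∝ L^(1/4) · d^(−1/2).
T′ = 857 × 2.3^(1/4) = 1060 K.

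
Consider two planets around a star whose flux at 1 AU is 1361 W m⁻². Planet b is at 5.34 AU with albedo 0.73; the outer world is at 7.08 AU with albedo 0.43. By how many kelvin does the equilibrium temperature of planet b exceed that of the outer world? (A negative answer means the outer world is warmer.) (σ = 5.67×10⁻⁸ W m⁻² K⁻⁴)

ΔT ≈ -4.1 K

T_eq = [S₀(1−A)/(4σd²)]^(1/4), so T ∝ (1−A)^(1/4) / √d.
T₁ = [1361×0.27/(4×5.67×10⁻⁸×5.34²)]^(1/4) = 86.82 K.
T₂ = [1361×0.57/(4×5.67×10⁻⁸×7.08²)]^(1/4) = 90.89 K.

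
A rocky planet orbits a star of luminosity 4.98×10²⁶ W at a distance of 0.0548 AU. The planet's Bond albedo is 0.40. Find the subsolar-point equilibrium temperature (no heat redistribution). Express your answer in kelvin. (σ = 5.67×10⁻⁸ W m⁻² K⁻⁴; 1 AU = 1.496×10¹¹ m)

d = 0.0548 AU = 8.20×10⁹ m.
Flux: S = L/(4πd²) = 4.98×10²⁶/(4π×(8.20×10⁹)²) = 5.90×10⁵ W m⁻².
At the subsolar point the surface absorbs S(1−A) and emits σT⁴ per unit area — no factor of 4, since only the local patch is in balance.
T = [5.90×10⁵ × 0.60 / 5.67×10⁻⁸]^(1/4) = (6.24×10¹²)^(1/4) = 1580 K.

T_ss ≈ 1580 K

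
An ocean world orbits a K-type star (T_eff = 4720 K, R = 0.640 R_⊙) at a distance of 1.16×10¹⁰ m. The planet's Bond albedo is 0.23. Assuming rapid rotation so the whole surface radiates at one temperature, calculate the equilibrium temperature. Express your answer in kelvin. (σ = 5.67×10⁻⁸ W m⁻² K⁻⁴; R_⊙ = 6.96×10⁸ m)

T_eq ≈ 613 K

R_⋆ = 0.640 × 6.96×10⁸ = 4.45×10⁸ m.
L = 4πR_⋆²σT_⋆⁴ = 4π(4.45×10⁸)² × 5.67×10⁻⁸ × (4720)⁴ = 7.02×10²⁵ W.
S = L/(4πd²) = 4.15×10⁴ W m⁻².
Energy balance: absorbed = emitted ⇒ πR²·S(1−A) = 4πR²·σT_eq⁴, so T_eq⁴ = S(1−A)/(4σ).
T_eq = [4.15×10⁴ × 0.77 / (4 × 5.67×10⁻⁸)]^(1/4) = (1.41×10¹¹)^(1/4) = 613 K.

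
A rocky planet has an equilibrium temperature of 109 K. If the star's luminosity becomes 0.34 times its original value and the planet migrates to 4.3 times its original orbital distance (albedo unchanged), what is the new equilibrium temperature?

T_eq ≈ 40.1 K

T_eq ∝ L^(1/4) · d^(−1/2).
T′ = 109 × 0.34^(1/4) / 4.3^(1/2) = 40.1 K.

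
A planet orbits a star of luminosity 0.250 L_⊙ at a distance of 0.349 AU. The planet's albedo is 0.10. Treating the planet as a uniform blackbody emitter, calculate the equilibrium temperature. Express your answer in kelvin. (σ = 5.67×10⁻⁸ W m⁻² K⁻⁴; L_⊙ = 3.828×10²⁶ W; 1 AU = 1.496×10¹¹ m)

d = 0.349 AU = 5.22×10¹⁰ m.
L = 0.250 × 3.828×10²⁶ = 9.57×10²⁵ W.
Flux: S = L/(4πd²) = 9.57×10²⁵/(4π×(5.22×10¹⁰)²) = 2790 W m⁻².
Energy balance: absorbed = emitted ⇒ πR²·S(1−A) = 4πR²·σT_eq⁴, so T_eq⁴ = S(1−A)/(4σ).
T_eq = [2790 × 0.90 / (4 × 5.67×10⁻⁸)]^(1/4) = (1.11×10¹⁰)^(1/4) = 324 K.

T_eq ≈ 324 K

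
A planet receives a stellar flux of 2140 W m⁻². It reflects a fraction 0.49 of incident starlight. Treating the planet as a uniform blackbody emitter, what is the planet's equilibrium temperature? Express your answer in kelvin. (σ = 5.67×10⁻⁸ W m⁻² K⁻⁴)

Energy balance: absorbed = emitted ⇒ πR²·S(1−A) = 4πR²·σT_eq⁴, so T_eq⁴ = S(1−A)/(4σ).
T_eq = [2140 × 0.51 / (4 × 5.67×10⁻⁸)]^(1/4) = (4.81×10⁹)^(1/4) = 263 K.

T_eq ≈ 263 K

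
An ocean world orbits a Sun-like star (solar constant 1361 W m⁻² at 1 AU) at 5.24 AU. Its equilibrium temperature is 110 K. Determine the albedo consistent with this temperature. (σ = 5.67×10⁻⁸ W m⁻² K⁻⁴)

Flux at 5.24 AU: S = 1361/5.24² = 49.6 W m⁻².
From T_eq⁴ = S(1−A)/(4σ): 1−A = 4σT_eq⁴/S.
1−A = 4 × 5.67×10⁻⁸ × (110)⁴ / 49.6 = 0.670.

A ≈ 0.33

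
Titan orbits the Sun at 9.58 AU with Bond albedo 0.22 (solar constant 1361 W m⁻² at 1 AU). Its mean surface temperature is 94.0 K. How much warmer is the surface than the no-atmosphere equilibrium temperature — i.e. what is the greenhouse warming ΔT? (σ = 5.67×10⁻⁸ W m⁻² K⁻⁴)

ΔT ≈ 9.5 K

S = 1361/9.58² = 14.83 W m⁻².
T_eq = [S(1−A)/(4σ)]^(1/4) = [14.83×0.78/(4×5.67×10⁻⁸)]^(1/4) = 84.5 K.
ΔT = T_surf − T_eq = 94 − 84.5.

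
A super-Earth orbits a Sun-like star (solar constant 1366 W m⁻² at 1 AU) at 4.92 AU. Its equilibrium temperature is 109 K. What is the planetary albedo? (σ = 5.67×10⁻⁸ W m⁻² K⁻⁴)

Flux at 4.92 AU: S = 1366/4.92² = 56.4 W m⁻².
From T_eq⁴ = S(1−A)/(4σ): 1−A = 4σT_eq⁴/S.
1−A = 4 × 5.67×10⁻⁸ × (109)⁴ / 56.4 = 0.567.

A ≈ 0.43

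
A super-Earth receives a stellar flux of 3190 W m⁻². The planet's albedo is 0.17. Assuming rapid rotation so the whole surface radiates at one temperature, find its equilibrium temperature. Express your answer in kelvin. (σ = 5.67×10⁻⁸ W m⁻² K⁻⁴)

Energy balance: absorbed = emitted ⇒ πR²·S(1−A) = 4πR²·σT_eq⁴, so T_eq⁴ = S(1−A)/(4σ).
T_eq = [3190 × 0.83 / (4 × 5.67×10⁻⁸)]^(1/4) = (1.17×10¹⁰)^(1/4) = 329 K.

T_eq ≈ 329 K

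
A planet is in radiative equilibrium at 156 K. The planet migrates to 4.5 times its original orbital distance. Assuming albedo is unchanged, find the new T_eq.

T_eq ∝ L^(1/4) · d^(−1/2).
T′ = 156 / 4.5^(1/2) = 73.5 K.

T_eq ≈ 73.5 K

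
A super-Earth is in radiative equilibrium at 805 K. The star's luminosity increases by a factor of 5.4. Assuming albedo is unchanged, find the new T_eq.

T_eq ∝ L^(1/4) · d^(−1/2).
T′ = 805 × 5.4^(1/4) = 1230 K.

T_eq ≈ 1230 K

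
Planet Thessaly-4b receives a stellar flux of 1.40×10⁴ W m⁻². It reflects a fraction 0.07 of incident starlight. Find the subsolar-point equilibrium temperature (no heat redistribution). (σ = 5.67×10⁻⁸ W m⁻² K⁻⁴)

T_ss ≈ 692 K

At the subsolar point the surface absorbs S(1−A) and emits σT⁴ per unit area — no factor of 4, since only the local patch is in balance.
T = [1.40×10⁴ × 0.93 / 5.67×10⁻⁸]^(1/4) = (2.30×10¹¹)^(1/4) = 692 K.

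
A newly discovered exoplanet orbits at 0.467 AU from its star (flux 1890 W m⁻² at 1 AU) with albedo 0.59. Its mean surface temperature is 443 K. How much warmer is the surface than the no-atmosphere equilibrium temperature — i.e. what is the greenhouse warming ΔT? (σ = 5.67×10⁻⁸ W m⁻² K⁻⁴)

ΔT ≈ 89.2 K

S = 1890/0.467² = 8666 W m⁻².
T_eq = [S(1−A)/(4σ)]^(1/4) = [8666×0.41/(4×5.67×10⁻⁸)]^(1/4) = 353.8 K.
ΔT = T_surf − T_eq = 443 − 353.8.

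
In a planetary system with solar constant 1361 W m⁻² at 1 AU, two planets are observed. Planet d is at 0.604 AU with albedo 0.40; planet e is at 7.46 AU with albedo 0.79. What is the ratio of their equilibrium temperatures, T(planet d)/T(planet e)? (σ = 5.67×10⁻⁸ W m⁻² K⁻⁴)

T_eq = [S₀(1−A)/(4σd²)]^(1/4), so T ∝ (1−A)^(1/4) / √d.
T₁ = [1361×0.60/(4×5.67×10⁻⁸×0.604²)]^(1/4) = 315.19 K.
T₂ = [1361×0.21/(4×5.67×10⁻⁸×7.46²)]^(1/4) = 68.98 K.

T₁/T₂ ≈ 4.569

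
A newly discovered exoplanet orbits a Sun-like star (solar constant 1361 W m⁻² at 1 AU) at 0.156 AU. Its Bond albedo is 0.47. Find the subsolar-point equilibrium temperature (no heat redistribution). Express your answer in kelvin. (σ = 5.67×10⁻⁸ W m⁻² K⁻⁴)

Flux at 0.156 AU: S = 1361/0.156² = 5.59×10⁴ W m⁻².
At the subsolar point the surface absorbs S(1−A) and emits σT⁴ per unit area — no factor of 4, since only the local patch is in balance.
T = [5.59×10⁴ × 0.53 / 5.67×10⁻⁸]^(1/4) = (5.23×10¹¹)^(1/4) = 850 K.

T_ss ≈ 850 K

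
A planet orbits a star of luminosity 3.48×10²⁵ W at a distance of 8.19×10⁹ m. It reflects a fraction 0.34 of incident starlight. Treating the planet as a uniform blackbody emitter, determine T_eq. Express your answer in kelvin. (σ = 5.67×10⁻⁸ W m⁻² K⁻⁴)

T_eq ≈ 589 K

Flux: S = L/(4πd²) = 3.48×10²⁵/(4π×(8.19×10⁹)²) = 4.13×10⁴ W m⁻².
Energy balance: absorbed = emitted ⇒ πR²·S(1−A) = 4πR²·σT_eq⁴, so T_eq⁴ = S(1−A)/(4σ).
T_eq = [4.13×10⁴ × 0.66 / (4 × 5.67×10⁻⁸)]^(1/4) = (1.20×10¹¹)^(1/4) = 589 K.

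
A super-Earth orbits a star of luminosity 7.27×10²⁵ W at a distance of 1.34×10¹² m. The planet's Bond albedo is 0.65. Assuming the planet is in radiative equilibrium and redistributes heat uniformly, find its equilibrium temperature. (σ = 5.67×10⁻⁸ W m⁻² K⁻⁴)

Flux: S = L/(4πd²) = 7.27×10²⁵/(4π×(1.34×10¹²)²) = 3.22 W m⁻².
Energy balance: absorbed = emitted ⇒ πR²·S(1−A) = 4πR²·σT_eq⁴, so T_eq⁴ = S(1−A)/(4σ).
T_eq = [3.22 × 0.35 / (4 × 5.67×10⁻⁸)]^(1/4) = (4.97×10⁶)^(1/4) = 47.2 K.

T_eq ≈ 47.2 K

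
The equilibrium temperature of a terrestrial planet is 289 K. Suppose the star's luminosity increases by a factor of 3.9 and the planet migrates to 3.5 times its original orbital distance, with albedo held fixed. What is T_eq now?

T_eq ≈ 217 K

T_eq ∝ L^(1/4) · d^(−1/2).
T′ = 289 × 3.9^(1/4) / 3.5^(1/2) = 217 K.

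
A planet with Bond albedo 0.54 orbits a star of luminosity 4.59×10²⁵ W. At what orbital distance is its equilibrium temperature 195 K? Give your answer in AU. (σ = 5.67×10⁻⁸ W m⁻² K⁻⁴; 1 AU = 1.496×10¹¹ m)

From T_eq⁴ = L(1−A)/(16πσd²): d = √[L(1−A)/(16πσT_eq⁴)].
d = √[4.59×10²⁵ × 0.46 / (16π × 5.67×10⁻⁸ × (195)⁴)] = 7.16×10¹⁰ m = 0.478 AU.

d ≈ 0.478 AU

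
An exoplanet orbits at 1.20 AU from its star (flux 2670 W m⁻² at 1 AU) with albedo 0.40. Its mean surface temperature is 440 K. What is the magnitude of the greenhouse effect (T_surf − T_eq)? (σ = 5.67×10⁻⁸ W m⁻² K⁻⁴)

ΔT ≈ 175.4 K

S = 2670/1.20² = 1854 W m⁻².
T_eq = [S(1−A)/(4σ)]^(1/4) = [1854×0.60/(4×5.67×10⁻⁸)]^(1/4) = 264.6 K.
ΔT = T_surf − T_eq = 440 − 264.6.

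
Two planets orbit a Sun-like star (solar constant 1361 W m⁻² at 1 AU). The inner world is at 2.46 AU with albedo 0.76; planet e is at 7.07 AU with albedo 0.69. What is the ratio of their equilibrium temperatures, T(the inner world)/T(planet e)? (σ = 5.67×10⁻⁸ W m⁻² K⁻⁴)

T₁/T₂ ≈ 1.590

T_eq = [S₀(1−A)/(4σd²)]^(1/4), so T ∝ (1−A)^(1/4) / √d.
T₁ = [1361×0.24/(4×5.67×10⁻⁸×2.46²)]^(1/4) = 124.20 K.
T₂ = [1361×0.31/(4×5.67×10⁻⁸×7.07²)]^(1/4) = 78.11 K.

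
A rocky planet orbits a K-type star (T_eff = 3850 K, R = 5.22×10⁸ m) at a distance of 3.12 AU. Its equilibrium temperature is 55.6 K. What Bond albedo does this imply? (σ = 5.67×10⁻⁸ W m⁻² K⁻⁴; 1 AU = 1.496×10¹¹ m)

d = 3.12 AU = 4.67×10¹¹ m.
L = 4πR_⋆²σT_⋆⁴ = 4π(5.22×10⁸)² × 5.67×10⁻⁸ × (3850)⁴ = 4.27×10²⁵ W.
S = L/(4πd²) = 15.6 W m⁻².
From T_eq⁴ = S(1−A)/(4σ): 1−A = 4σT_eq⁴/S.
1−A = 4 × 5.67×10⁻⁸ × (55.6)⁴ / 15.6 = 0.139.

A ≈ 0.86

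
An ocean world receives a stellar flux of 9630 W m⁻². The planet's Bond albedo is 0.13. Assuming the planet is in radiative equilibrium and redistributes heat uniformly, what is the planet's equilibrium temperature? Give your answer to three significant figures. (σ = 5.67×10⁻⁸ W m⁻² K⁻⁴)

Energy balance: absorbed = emitted ⇒ πR²·S(1−A) = 4πR²·σT_eq⁴, so T_eq⁴ = S(1−A)/(4σ).
T_eq = [9630 × 0.87 / (4 × 5.67×10⁻⁸)]^(1/4) = (3.69×10¹⁰)^(1/4) = 438 K.

T_eq ≈ 438 K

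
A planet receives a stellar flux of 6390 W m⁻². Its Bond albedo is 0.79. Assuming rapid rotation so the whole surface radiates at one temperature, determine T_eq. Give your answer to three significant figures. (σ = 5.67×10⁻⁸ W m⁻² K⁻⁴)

T_eq ≈ 277 K

Energy balance: absorbed = emitted ⇒ πR²·S(1−A) = 4πR²·σT_eq⁴, so T_eq⁴ = S(1−A)/(4σ).
T_eq = [6390 × 0.21 / (4 × 5.67×10⁻⁸)]^(1/4) = (5.92×10⁹)^(1/4) = 277 K.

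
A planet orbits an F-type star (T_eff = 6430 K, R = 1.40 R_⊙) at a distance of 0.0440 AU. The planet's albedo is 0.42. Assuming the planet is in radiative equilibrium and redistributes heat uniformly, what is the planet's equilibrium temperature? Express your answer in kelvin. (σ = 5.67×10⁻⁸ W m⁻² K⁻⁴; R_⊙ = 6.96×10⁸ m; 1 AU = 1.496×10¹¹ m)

T_eq ≈ 1530 K

R_⋆ = 1.40 × 6.96×10⁸ = 9.74×10⁸ m.
d = 0.0440 AU = 6.58×10⁹ m.
L = 4πR_⋆²σT_⋆⁴ = 4π(9.74×10⁸)² × 5.67×10⁻⁸ × (6430)⁴ = 1.16×10²⁷ W.
S = L/(4πd²) = 2.12×10⁶ W m⁻².
Energy balance: absorbed = emitted ⇒ πR²·S(1−A) = 4πR²·σT_eq⁴, so T_eq⁴ = S(1−A)/(4σ).
T_eq = [2.12×10⁶ × 0.58 / (4 × 5.67×10⁻⁸)]^(1/4) = (5.43×10¹²)^(1/4) = 1530 K.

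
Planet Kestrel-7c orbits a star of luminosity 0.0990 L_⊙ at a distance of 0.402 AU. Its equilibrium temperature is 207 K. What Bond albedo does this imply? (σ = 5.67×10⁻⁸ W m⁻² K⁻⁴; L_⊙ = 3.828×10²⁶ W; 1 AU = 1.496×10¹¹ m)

A ≈ 0.50

d = 0.402 AU = 6.01×10¹⁰ m.
L = 0.0990 × 3.828×10²⁶ = 3.79×10²⁵ W.
Flux: S = L/(4πd²) = 3.79×10²⁵/(4π×(6.01×10¹⁰)²) = 834 W m⁻².
From T_eq⁴ = S(1−A)/(4σ): 1−A = 4σT_eq⁴/S.
1−A = 4 × 5.67×10⁻⁸ × (207)⁴ / 834 = 0.499.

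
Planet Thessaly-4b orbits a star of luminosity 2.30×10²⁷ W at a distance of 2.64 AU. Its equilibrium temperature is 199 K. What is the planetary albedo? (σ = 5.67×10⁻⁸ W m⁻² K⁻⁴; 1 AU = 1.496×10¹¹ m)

A ≈ 0.70

d = 2.64 AU = 3.95×10¹¹ m.
Flux: S = L/(4πd²) = 2.30×10²⁷/(4π×(3.95×10¹¹)²) = 1170 W m⁻².
From T_eq⁴ = S(1−A)/(4σ): 1−A = 4σT_eq⁴/S.
1−A = 4 × 5.67×10⁻⁸ × (199)⁴ / 1170 = 0.303.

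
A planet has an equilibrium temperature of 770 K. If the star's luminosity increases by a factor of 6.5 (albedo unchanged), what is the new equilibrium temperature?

T_eq ≈ 1230 K

T_eq ∝ L^(1/4) · d^(−1/2).
T′ = 770 × 6.5^(1/4) = 1230 K.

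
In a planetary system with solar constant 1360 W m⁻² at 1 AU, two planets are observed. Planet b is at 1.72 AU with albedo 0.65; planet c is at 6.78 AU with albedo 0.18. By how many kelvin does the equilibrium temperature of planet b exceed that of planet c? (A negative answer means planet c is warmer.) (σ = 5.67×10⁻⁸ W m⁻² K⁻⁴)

ΔT ≈ 61.5 K

T_eq = [S₀(1−A)/(4σd²)]^(1/4), so T ∝ (1−A)^(1/4) / √d.
T₁ = [1360×0.35/(4×5.67×10⁻⁸×1.72²)]^(1/4) = 163.20 K.
T₂ = [1360×0.82/(4×5.67×10⁻⁸×6.78²)]^(1/4) = 101.70 K.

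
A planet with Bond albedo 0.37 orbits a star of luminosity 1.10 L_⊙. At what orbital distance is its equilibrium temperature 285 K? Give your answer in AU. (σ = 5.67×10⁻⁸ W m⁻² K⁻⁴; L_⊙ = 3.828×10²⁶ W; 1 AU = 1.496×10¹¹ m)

L = 1.10 × 3.828×10²⁶ = 4.21×10²⁶ W.
From T_eq⁴ = L(1−A)/(16πσd²): d = √[L(1−A)/(16πσT_eq⁴)].
d = √[4.21×10²⁶ × 0.63 / (16π × 5.67×10⁻⁸ × (285)⁴)] = 1.19×10¹¹ m = 0.794 AU.

d ≈ 0.794 AU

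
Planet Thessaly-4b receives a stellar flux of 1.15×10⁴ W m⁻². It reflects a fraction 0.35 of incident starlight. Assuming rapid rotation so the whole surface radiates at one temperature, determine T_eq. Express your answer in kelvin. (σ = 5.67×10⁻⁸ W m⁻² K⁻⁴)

T_eq ≈ 426 K

Energy balance: absorbed = emitted ⇒ πR²·S(1−A) = 4πR²·σT_eq⁴, so T_eq⁴ = S(1−A)/(4σ).
T_eq = [1.15×10⁴ × 0.65 / (4 × 5.67×10⁻⁸)]^(1/4) = (3.30×10¹⁰)^(1/4) = 426 K.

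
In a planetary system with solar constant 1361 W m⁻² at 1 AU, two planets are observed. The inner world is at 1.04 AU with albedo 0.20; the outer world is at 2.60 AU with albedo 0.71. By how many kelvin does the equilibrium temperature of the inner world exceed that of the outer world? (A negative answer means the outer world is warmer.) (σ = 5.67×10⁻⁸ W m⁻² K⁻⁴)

ΔT ≈ 131.4 K

T_eq = [S₀(1−A)/(4σd²)]^(1/4), so T ∝ (1−A)^(1/4) / √d.
T₁ = [1361×0.80/(4×5.67×10⁻⁸×1.04²)]^(1/4) = 258.11 K.
T₂ = [1361×0.29/(4×5.67×10⁻⁸×2.60²)]^(1/4) = 126.67 K.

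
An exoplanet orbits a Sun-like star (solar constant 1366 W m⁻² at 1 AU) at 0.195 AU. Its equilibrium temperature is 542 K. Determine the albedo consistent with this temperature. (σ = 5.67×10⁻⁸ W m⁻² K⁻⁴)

A ≈ 0.46

Flux at 0.195 AU: S = 1366/0.195² = 3.59×10⁴ W m⁻².
From T_eq⁴ = S(1−A)/(4σ): 1−A = 4σT_eq⁴/S.
1−A = 4 × 5.67×10⁻⁸ × (542)⁴ / 3.59×10⁴ = 0.545.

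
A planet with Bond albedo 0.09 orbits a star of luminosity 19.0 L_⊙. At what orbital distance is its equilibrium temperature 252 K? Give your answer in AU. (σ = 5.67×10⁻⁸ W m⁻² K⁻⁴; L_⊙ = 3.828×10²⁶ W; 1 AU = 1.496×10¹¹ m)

L = 19.0 × 3.828×10²⁶ = 7.27×10²⁷ W.
From T_eq⁴ = L(1−A)/(16πσd²): d = √[L(1−A)/(16πσT_eq⁴)].
d = √[7.27×10²⁷ × 0.91 / (16π × 5.67×10⁻⁸ × (252)⁴)] = 7.59×10¹¹ m = 5.07 AU.

d ≈ 5.07 AU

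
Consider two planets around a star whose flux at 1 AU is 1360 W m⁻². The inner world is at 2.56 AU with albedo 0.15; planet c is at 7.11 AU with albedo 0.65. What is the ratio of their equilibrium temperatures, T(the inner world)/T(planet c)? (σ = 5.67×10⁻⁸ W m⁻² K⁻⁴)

T_eq = [S₀(1−A)/(4σd²)]^(1/4), so T ∝ (1−A)^(1/4) / √d.
T₁ = [1360×0.85/(4×5.67×10⁻⁸×2.56²)]^(1/4) = 167.00 K.
T₂ = [1360×0.35/(4×5.67×10⁻⁸×7.11²)]^(1/4) = 80.27 K.

T₁/T₂ ≈ 2.080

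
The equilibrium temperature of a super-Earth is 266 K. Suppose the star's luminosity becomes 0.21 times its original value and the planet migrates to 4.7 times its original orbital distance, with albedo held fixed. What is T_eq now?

T_eq ∝ L^(1/4) · d^(−1/2).
T′ = 266 × 0.21^(1/4) / 4.7^(1/2) = 83.1 K.

T_eq ≈ 83.1 K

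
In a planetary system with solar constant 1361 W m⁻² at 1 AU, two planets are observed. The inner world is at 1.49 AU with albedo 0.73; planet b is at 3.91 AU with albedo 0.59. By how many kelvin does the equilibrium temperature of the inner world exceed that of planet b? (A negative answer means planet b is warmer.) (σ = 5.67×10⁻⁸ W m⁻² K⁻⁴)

T_eq = [S₀(1−A)/(4σd²)]^(1/4), so T ∝ (1−A)^(1/4) / √d.
T₁ = [1361×0.27/(4×5.67×10⁻⁸×1.49²)]^(1/4) = 164.36 K.
T₂ = [1361×0.41/(4×5.67×10⁻⁸×3.91²)]^(1/4) = 112.63 K.

ΔT ≈ 51.7 K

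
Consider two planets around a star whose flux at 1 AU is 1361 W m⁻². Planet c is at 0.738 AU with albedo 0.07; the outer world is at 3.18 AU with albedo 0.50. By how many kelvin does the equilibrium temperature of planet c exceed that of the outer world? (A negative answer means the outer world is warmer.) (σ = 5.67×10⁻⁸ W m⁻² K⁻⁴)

T_eq = [S₀(1−A)/(4σd²)]^(1/4), so T ∝ (1−A)^(1/4) / √d.
T₁ = [1361×0.93/(4×5.67×10⁻⁸×0.738²)]^(1/4) = 318.16 K.
T₂ = [1361×0.50/(4×5.67×10⁻⁸×3.18²)]^(1/4) = 131.24 K.

ΔT ≈ 186.9 K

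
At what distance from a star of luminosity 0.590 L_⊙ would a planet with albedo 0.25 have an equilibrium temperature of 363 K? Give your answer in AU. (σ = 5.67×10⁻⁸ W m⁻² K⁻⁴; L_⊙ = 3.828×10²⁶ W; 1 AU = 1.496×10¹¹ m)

L = 0.590 × 3.828×10²⁶ = 2.26×10²⁶ W.
From T_eq⁴ = L(1−A)/(16πσd²): d = √[L(1−A)/(16πσT_eq⁴)].
d = √[2.26×10²⁶ × 0.75 / (16π × 5.67×10⁻⁸ × (363)⁴)] = 5.85×10¹⁰ m = 0.391 AU.

d ≈ 0.391 AU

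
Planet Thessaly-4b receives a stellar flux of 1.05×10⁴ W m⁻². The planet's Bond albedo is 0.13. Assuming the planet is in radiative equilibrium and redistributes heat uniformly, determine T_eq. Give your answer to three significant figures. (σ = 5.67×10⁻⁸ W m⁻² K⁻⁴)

Energy balance: absorbed = emitted ⇒ πR²·S(1−A) = 4πR²·σT_eq⁴, so T_eq⁴ = S(1−A)/(4σ).
T_eq = [1.05×10⁴ × 0.87 / (4 × 5.67×10⁻⁸)]^(1/4) = (4.03×10¹⁰)^(1/4) = 448 K.

T_eq ≈ 448 K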